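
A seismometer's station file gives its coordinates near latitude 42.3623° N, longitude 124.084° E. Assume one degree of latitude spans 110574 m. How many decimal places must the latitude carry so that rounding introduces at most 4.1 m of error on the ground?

One degree of latitude covers 110574 m.
With N decimal places the half-ulp bound is 0.5·10⁻ᴺ°, or 0.5·10⁻ᴺ × 110574 m on the ground.
Need 0.5 × 110574 × 10⁻ᴺ ≤ 4.1 → 10⁻ᴺ ≤ 7.416e-05, so N ≥ 4.13.
At 4 places the error can reach 5.53 m, but 5 places keeps it to 0.553 m.

5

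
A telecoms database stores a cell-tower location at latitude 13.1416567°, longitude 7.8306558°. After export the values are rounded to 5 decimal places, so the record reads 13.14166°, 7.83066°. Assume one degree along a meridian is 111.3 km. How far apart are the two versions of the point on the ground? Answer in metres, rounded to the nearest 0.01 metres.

0.58 metres

Δlat = 13.1416567 − 13.14166 = -0.0000033°; Δlon = 7.8306558 − 7.83066 = -0.0000042°.
N–S: -0.0000033° × 111300 m/° = -0.36729 m.
East–west at this latitude: -0.0000042° × 111300 × cos 13.1417° ≈ -0.0000042 × 108385 = -0.455218 m.
Hypotenuse of the two orthogonal shifts: √(0.36729² + 0.455218²) = 0.584915 m.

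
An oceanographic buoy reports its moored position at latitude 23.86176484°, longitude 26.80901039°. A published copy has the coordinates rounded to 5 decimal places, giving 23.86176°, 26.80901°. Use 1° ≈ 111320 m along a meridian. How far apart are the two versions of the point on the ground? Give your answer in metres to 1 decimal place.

The latitude changed by +0.00000484° and the longitude by +0.00000039°.
North–south shift: 0.00000484 × 111320 = 0.538789 m.
East–west at this latitude: 0.00000039° × 111320 × cos 23.8618° ≈ 0.00000039 × 101805 = 0.0397039 m.
Distance: √(0.538789² + 0.0397039²) ≈ 0.54025 m.

0.5 metres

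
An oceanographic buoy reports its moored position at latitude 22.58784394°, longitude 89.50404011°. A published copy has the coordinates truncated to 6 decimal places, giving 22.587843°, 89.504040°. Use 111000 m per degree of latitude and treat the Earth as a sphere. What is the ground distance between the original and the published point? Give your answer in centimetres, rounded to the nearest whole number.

10 centimetres

Δlat = 22.58784394 − 22.587843 = +0.00000094°; Δlon = 89.50404011 − 89.504040 = +0.00000011°.
North–south shift: 0.00000094 × 111000 = 0.10434 m.
E–W at 22.5878°: 0.00000011° × 111000 × cos 22.5878° = 0.00000011 × 111000 × 0.9233 ≈ 0.0112734 m.
Hypotenuse of the two orthogonal shifts: √(0.10434² + 0.0112734²) = 0.104947 m.
That is 0.104947 m = 10.495 cm.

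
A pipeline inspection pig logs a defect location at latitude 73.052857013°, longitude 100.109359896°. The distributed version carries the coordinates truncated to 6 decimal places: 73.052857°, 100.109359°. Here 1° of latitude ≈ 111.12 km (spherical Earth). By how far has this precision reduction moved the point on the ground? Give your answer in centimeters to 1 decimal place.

Δlat = 73.052857013 − 73.052857 = +0.000000013°; Δlon = 100.109359896 − 100.109359 = +0.000000896°.
North–south shift: 0.000000013 × 111120 = 0.00144456 m.
East–west at this latitude: 0.000000896° × 111120 × cos 73.0529° ≈ 0.000000896 × 32390.3 = 0.0290217 m.
Distance: √(0.00144456² + 0.0290217²) ≈ 0.0290576 m.
That is 0.0290576 m = 2.9058 cm.

2.9 centimeters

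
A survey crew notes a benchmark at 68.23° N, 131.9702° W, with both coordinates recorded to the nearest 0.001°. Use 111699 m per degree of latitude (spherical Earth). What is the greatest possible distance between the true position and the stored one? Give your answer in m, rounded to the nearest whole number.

60 m

Rounding to 3 decimal places leaves each coordinate within ±0.0005° of the true value.
N–S: 0.0005° × 111699 m/° = 55.8495 m.
E–W at 68.23°: 0.0005° × 111699 × cos 68.23° = 0.0005 × 111699 × 0.3709 ≈ 20.7136 m.
Combining orthogonally: (55.8495² + 20.7136²)^½ ≈ 59.5669 m.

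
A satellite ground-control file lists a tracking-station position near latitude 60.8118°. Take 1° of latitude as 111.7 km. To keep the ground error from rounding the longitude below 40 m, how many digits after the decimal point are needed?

3 decimal places

At 60.8118° one degree of longitude covers 111700 × cos 60.8118° ≈ 111700 × 0.4877 ≈ 54473.8 m.
With N decimal places the half-ulp bound is 0.5·10⁻ᴺ°, or 0.5·10⁻ᴺ × 54473.8 m on the ground.
Need 0.5 × 54473.8 × 10⁻ᴺ ≤ 40 → 10⁻ᴺ ≤ 1.469e-03, so N ≥ 2.83.
At 2 places the error can reach 272 m, but 3 places keeps it to 27.2 m.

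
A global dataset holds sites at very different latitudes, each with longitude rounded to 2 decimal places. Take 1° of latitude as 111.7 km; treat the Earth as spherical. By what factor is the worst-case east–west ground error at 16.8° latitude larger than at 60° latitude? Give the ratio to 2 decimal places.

Rounding to 2 decimal places leaves the longitude within ±0.005° of the true value.
Error at 16.8° = 0.005° × 111700 × cos 16.8° ≈ 558.5 × 0.9573 = 534.66 m.
At 60°: 0.005° × 111700 × cos 60° = 0.005 × 111700 × 0.5000 ≈ 279.25 m.
The ratio reduces to cos 16.8° / cos 60° = 0.9573/0.5000 ≈ 1.9146.

1.91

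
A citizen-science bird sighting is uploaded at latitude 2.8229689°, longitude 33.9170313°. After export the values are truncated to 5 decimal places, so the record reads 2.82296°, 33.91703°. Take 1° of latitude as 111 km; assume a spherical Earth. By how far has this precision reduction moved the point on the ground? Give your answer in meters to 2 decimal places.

1.00 meters

The latitude changed by +0.0000089° and the longitude by +0.0000013°.
North–south shift: 0.0000089 × 111000 = 0.9879 m.
East–west at this latitude: 0.0000013° × 111000 × cos 2.82296° ≈ 0.0000013 × 110865 = 0.144125 m.
Combined displacement = (0.9879² + 0.144125²)^½ ≈ 0.998358 m.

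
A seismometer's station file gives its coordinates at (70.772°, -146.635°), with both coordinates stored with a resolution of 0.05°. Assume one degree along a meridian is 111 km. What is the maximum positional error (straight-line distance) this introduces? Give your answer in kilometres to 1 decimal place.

With a 0.05° grid the true value lies within half a step, ±0.05°/2 = ±0.025°, of the stored one.
Latitude error → 0.025 × 111000 = 2775 m along the meridian.
E–W at 70.772°: 0.025° × 111000 × cos 70.772° = 0.025 × 111000 × 0.3293 ≈ 913.886 m.
Combining orthogonally: (2775² + 913.886²)^½ ≈ 2921.61 m.
That is 2921.61 m = 2.9216 km.

2.9 kilometres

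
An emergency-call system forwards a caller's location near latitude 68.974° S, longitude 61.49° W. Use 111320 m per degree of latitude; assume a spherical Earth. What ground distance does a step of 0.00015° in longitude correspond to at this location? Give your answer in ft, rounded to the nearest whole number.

0.00015° of longitude at 68.974° is 0.00015 × 111320 × cos 68.974° ≈ 0.00015 × 39940.7 = 5.9911 m.
In feet: 5.9911 m ÷ 0.3048 ≈ 19.656 ft.

20 ft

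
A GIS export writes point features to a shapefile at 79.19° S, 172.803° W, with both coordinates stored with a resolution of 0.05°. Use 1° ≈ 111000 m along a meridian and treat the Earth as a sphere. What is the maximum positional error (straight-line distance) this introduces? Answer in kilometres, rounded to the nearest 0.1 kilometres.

2.8 kilometres

With a 0.05° grid the true value lies within half a step, ±0.05°/2 = ±0.025°, of the stored one.
North–south component: 0.025° × 111000 = 2775 m.
E–W at 79.19°: 0.025° × 111000 × cos 79.19° = 0.025 × 111000 × 0.1876 ≈ 520.459 m.
Combining orthogonally: (2775² + 520.459²)^½ ≈ 2823.38 m.
That is 2823.38 m = 2.8234 km.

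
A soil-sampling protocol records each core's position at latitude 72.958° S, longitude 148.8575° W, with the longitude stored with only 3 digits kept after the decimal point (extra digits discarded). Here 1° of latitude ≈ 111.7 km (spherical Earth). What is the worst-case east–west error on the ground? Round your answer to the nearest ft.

107 ft

Truncating at 3 decimal places can drop up to a full unit in the last place, so the longitude may be off by as much as 0.001°.
Parallels shrink by cos φ, so at 72.958° a degree of longitude is 111700 × 0.2931 ≈ 32736.2 m.
So at most 0.001° × 32736.2 ≈ 32.7362 m east–west.
Converting: 32.7362 m × 3.2808 ft/m ≈ 107.4 ft.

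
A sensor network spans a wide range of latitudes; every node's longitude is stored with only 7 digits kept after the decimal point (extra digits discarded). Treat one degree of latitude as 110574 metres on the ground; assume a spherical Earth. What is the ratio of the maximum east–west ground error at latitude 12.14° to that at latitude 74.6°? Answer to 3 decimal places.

Truncating at 7 decimal places can drop up to a full unit in the last place, so the longitude may be off by as much as 1e-07°.
Error at 12.14° = 1e-07° × 110574 × cos 12.14° ≈ 0.011057 × 0.9776 = 0.01081 m.
At 74.6°: 1e-07° × 110574 × cos 74.6° = 1e-07 × 110574 × 0.2656 ≈ 0.0029364 m.
The ratio reduces to cos 12.14° / cos 74.6° = 0.9776/0.2656 ≈ 3.6815.

3.681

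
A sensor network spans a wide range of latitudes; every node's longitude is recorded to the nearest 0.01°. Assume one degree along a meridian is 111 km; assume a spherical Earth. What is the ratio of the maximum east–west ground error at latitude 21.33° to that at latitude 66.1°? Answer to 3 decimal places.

2.299

Rounding to 2 decimal places leaves the longitude within ±0.005° of the true value.
Error at 21.33° = 0.005° × 111000 × cos 21.33° ≈ 555 × 0.9315 = 516.98 m.
At 66.1°: 0.005° × 111000 × cos 66.1° = 0.005 × 111000 × 0.4051 ≈ 224.85 m.
Ratio: 516.98 / 224.85 = cos 21.33° / cos 66.1° ≈ 2.2992.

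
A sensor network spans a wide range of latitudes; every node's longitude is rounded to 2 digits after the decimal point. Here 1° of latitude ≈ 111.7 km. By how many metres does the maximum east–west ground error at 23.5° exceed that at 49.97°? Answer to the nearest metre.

Rounding to 2 decimal places leaves the longitude within ±0.005° of the true value.
At 23.5°: 0.005° × 111700 × cos 23.5° = 0.005 × 111700 × 0.9171 ≈ 512.18 m.
At 49.97°: 0.005° × 111700 × cos 49.97° = 0.005 × 111700 × 0.6432 ≈ 359.22 m.
So the lower-latitude error exceeds the higher by 512.18 − 359.22 = 152.96 m.

153 metres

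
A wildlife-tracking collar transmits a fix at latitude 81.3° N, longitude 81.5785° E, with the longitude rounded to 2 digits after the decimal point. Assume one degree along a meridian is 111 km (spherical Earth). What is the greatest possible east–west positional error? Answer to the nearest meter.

84 meters

Rounding to 2 decimal places leaves the longitude within ±0.005° of the true value.
Parallels shrink by cos φ, so at 81.3° a degree of longitude is 111000 × 0.1513 ≈ 16790 m.
East–west error: 0.005° × 16790 m/° ≈ 83.9498 m.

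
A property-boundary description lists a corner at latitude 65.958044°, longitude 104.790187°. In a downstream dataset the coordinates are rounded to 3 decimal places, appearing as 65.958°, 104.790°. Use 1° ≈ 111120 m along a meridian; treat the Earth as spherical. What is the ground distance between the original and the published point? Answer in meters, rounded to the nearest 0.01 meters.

Δlat = 65.958044 − 65.958 = +0.000044°; Δlon = 104.790187 − 104.790 = +0.000187°.
North–south shift: 0.000044 × 111120 = 4.88928 m.
E–W at 65.958°: 0.000187° × 111120 × cos 65.958° = 0.000187 × 111120 × 0.4074 ≈ 8.46567 m.
Hypotenuse of the two orthogonal shifts: √(4.88928² + 8.46567²) = 9.77613 m.

9.78 meters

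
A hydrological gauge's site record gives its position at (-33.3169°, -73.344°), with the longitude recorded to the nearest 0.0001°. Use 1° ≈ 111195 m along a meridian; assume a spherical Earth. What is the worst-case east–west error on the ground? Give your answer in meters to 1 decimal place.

4.6 meters

Rounding to 4 decimal places leaves the longitude within ±5e-05° of the true value.
One degree of longitude at 33.3169° is 111195 × cos 33.3169° ≈ 111195 × 0.8356 = 92919.6 m.
So at most 5e-05° × 92919.6 ≈ 4.64598 m east–west.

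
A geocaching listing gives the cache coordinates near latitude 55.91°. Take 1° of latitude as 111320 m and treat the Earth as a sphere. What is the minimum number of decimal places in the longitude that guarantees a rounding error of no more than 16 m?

4 decimal places

At 55.91° one degree of longitude covers 111320 × cos 55.91° ≈ 111320 × 0.5605 ≈ 62394.2 m.
With N decimal places the half-ulp bound is 0.5·10⁻ᴺ°, or 0.5·10⁻ᴺ × 62394.2 m on the ground.
Need 0.5 × 62394.2 × 10⁻ᴺ ≤ 16 → 10⁻ᴺ ≤ 5.129e-04, so N ≥ 3.29.
At 3 places the error can reach 31.2 m, but 4 places keeps it to 3.12 m.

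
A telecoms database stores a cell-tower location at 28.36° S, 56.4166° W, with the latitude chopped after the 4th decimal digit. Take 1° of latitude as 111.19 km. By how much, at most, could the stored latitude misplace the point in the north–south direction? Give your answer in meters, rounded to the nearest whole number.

Truncating at 4 decimal places can drop up to a full unit in the last place, so the latitude may be off by as much as 0.0001°.
Along the meridian that is 0.0001° × 111190 m/° = 11.119 m.

11 meters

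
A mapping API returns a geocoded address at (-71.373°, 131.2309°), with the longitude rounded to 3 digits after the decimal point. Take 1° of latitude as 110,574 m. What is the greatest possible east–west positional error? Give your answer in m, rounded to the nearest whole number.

18 m

Rounding to 3 decimal places leaves the longitude within ±0.0005° of the true value.
Parallels shrink by cos φ, so at 71.373° a degree of longitude is 110574 × 0.3194 ≈ 35318 m.
So at most 0.0005° × 35318 ≈ 17.659 m east–west.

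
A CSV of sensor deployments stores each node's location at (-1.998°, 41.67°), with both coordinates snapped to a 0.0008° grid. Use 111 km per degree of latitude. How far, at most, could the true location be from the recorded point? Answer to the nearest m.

With a 0.0008° grid the true value lies within half a step, ±0.0008°/2 = ±0.0004°, of the stored one.
Latitude error → 0.0004 × 111000 = 44.4 m along the meridian.
Longitude error → 0.0004 × 111000 × cos 1.998° = 0.0004 × 111000 × 0.9994 ≈ 44.373 m.
The two errors are perpendicular, so the maximum displacement is √(44.4² + 44.373²) ≈ 62.772 m.

63 m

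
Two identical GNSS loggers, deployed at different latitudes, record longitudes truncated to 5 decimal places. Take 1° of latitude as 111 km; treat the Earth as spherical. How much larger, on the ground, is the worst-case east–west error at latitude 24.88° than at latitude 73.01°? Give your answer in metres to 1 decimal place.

Truncating at 5 decimal places can drop up to a full unit in the last place, so the longitude may be off by as much as 1e-05°.
Error at 24.88° = 1e-05° × 111000 × cos 24.88° ≈ 1.11 × 0.9072 = 1.007 m.
Error at 73.01° = 1e-05° × 111000 × cos 73.01° ≈ 1.11 × 0.2922 = 0.32435 m.
So the lower-latitude error exceeds the higher by 1.007 − 0.32435 = 0.68263 m.

0.7 metres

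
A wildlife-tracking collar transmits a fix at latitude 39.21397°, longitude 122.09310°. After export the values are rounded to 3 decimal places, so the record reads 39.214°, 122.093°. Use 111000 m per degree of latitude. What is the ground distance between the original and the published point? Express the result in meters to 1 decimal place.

9.2 meters

Δlat = 39.21397 − 39.214 = -0.00003°; Δlon = 122.09310 − 122.093 = +0.00010°.
North–south shift: -0.00003 × 111000 = -3.33 m.
East–west at this latitude: 0.00010° × 111000 × cos 39.214° ≈ 0.00010 × 86001.7 = 8.60017 m.
Combined displacement = (3.33² + 8.60017²)^½ ≈ 9.22235 m.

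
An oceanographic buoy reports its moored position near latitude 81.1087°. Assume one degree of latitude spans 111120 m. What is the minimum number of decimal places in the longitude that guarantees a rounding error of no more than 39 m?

3 decimal places

At 81.1087° one degree of longitude covers 111120 × cos 81.1087° ≈ 111120 × 0.1546 ≈ 17174.7 m.
Rounding to N decimal places gives at most 0.5 × 10⁻ᴺ degrees of error, i.e. 0.5 × 10⁻ᴺ × 17174.7 m.
Need 0.5 × 17174.7 × 10⁻ᴺ ≤ 39 → 10⁻ᴺ ≤ 4.542e-03, so N ≥ 2.34.
So 3 decimal places suffice (8.59 m); 2 would allow up to 85.9 m.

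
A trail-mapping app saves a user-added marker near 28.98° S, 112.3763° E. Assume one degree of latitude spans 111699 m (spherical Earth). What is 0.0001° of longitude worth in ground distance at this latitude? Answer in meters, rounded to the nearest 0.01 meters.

9.77 meters

0.0001° of longitude at 28.98° is 0.0001 × 111699 × cos 28.98° ≈ 0.0001 × 97713 = 9.7713 m.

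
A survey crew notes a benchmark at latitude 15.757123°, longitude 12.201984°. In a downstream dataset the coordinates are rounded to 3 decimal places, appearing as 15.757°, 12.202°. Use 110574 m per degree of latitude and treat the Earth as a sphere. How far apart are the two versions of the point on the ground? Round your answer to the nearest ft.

45 ft

Δlat = 15.757123 − 15.757 = +0.000123°; Δlon = 12.201984 − 12.202 = -0.000016°.
North–south shift: 0.000123 × 110574 = 13.6006 m.
East–west at this latitude: -0.000016° × 110574 × cos 15.757° ≈ -0.000016 × 106419 = -1.7027 m.
Combined displacement = (13.6006² + 1.7027²)^½ ≈ 13.7068 m.
Converting: 13.7068 m × 3.2808 ft/m ≈ 44.97 ft.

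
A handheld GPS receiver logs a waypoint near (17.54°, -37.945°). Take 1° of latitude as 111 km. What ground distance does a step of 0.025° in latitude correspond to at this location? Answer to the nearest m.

2775 m

Along a meridian 0.025° is 0.025 × 111000 = 2775 m.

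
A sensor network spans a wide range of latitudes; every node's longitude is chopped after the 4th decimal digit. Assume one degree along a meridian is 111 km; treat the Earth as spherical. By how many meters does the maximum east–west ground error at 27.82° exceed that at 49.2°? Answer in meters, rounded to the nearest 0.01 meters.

Truncating at 4 decimal places can drop up to a full unit in the last place, so the longitude may be off by as much as 0.0001°.
At 27.82°: 0.0001° × 111000 × cos 27.82° = 0.0001 × 111000 × 0.8844 ≈ 9.817 m.
At 49.2°: 0.0001° × 111000 × cos 49.2° = 0.0001 × 111000 × 0.6534 ≈ 7.253 m.
So the lower-latitude error exceeds the higher by 9.817 − 7.253 = 2.5641 m.

2.56 meters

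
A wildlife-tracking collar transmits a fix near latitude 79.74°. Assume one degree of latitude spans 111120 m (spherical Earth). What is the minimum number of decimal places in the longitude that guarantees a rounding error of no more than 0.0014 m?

7 decimal places

At 79.74° one degree of longitude covers 111120 × cos 79.74° ≈ 111120 × 0.1781 ≈ 19792.2 m.
Rounding to N decimal places gives at most 0.5 × 10⁻ᴺ degrees of error, i.e. 0.5 × 10⁻ᴺ × 19792.2 m.
Need 0.5 × 19792.2 × 10⁻ᴺ ≤ 0.0014 → 10⁻ᴺ ≤ 1.415e-07, so N ≥ 6.85.
So 7 decimal places suffice (0.00099 m); 6 would allow up to 0.0099 m.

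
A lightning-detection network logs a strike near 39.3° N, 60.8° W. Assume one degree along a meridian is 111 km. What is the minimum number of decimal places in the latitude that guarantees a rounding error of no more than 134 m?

One degree of latitude covers 111000 m.
N decimal places → at most half a unit in the last place, 0.5 × 10⁻ᴺ° = 111000/2 × 10⁻ᴺ m.
Need 0.5 × 111000 × 10⁻ᴺ ≤ 134 → 10⁻ᴺ ≤ 2.414e-03, so N ≥ 2.62.
N = 2 would give 555 m (too coarse); N = 3 gives 55.5 m ≤ 134 m.

3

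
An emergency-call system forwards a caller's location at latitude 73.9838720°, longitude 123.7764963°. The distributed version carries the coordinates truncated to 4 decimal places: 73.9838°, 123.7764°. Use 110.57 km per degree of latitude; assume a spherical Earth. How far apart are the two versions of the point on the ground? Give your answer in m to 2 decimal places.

Δlat = 73.9838720 − 73.9838 = +0.0000720°; Δlon = 123.7764963 − 123.7764 = +0.0000963°.
N–S: 0.0000720° × 110570 m/° = 7.96104 m.
East–west at this latitude: 0.0000963° × 110570 × cos 73.9838° ≈ 0.0000963 × 30507.3 = 2.93785 m.
Hypotenuse of the two orthogonal shifts: √(7.96104² + 2.93785²) = 8.48582 m.

8.49 m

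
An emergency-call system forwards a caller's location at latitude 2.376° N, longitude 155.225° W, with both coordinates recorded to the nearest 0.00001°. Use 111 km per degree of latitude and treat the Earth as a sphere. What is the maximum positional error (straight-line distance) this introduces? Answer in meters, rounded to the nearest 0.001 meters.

0.785 meters

Rounding to 5 decimal places leaves each coordinate within ±5e-06° of the true value.
N–S: 5e-06° × 111000 m/° = 0.555 m.
East–west component at 2.376°: 5e-06° × 111000 × cos 2.376° ≈ 5e-06 × 110905 ≈ 0.554523 m.
The two errors are perpendicular, so the maximum displacement is √(0.555² + 0.554523²) ≈ 0.784551 m.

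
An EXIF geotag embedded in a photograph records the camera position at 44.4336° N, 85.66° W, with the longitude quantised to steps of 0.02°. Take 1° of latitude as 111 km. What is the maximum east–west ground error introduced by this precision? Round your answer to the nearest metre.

793 metres

With a 0.02° grid the true value lies within half a step, ±0.02°/2 = ±0.01°, of the stored one.
Parallels shrink by cos φ, so at 44.4336° a degree of longitude is 111000 × 0.7141 ≈ 79260.9 m.
East–west error: 0.01° × 79260.9 m/° ≈ 792.609 m.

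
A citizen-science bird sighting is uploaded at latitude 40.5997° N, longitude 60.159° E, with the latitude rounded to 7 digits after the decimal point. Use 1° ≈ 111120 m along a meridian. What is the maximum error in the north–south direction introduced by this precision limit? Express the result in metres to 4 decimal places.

Rounding to 7 decimal places leaves the latitude within ±5e-08° of the true value.
North–south distance: 5e-08° × 111120 m/° = 0.005556 m.

0.0056 metres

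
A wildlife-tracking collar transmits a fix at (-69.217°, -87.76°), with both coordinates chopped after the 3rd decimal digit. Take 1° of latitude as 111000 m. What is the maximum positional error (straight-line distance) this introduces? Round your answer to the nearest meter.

Truncating at 3 decimal places can drop up to a full unit in the last place, so each coordinate may be off by as much as 0.001°.
N–S: 0.001° × 111000 m/° = 111 m.
Longitude error → 0.001 × 111000 × cos 69.217° = 0.001 × 111000 × 0.3548 ≈ 39.3861 m.
Combining orthogonally: (111² + 39.3861²)^½ ≈ 117.781 m.

118 meters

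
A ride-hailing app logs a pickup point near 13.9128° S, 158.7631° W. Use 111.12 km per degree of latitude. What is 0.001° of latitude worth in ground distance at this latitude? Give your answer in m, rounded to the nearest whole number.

0.001° × 111120 m/° = 111.12 m.

111 m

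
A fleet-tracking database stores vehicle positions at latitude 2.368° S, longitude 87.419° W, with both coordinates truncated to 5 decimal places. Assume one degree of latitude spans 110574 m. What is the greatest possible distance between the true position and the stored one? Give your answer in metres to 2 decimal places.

Truncating at 5 decimal places can drop up to a full unit in the last place, so each coordinate may be off by as much as 1e-05°.
North–south component: 1e-05° × 110574 = 1.10574 m.
East–west component at 2.368°: 1e-05° × 110574 × cos 2.368° ≈ 1e-05 × 110480 ≈ 1.1048 m.
Worst case both components are at the extreme and orthogonal: √(1.10574² + 1.1048²) ≈ 1.56308 m.

1.56 metres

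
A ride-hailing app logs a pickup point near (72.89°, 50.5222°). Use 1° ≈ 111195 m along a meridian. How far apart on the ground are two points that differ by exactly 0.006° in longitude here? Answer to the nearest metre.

196 metres

At 72.89° a degree of longitude is 111195 × cos 72.89° ≈ 32714.4 m, so 0.006° corresponds to 196.286 m.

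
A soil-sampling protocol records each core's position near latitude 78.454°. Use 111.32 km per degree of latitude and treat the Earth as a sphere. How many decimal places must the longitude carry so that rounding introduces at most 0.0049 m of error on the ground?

At 78.454° one degree of longitude covers 111320 × cos 78.454° ≈ 111320 × 0.2002 ≈ 22281.2 m.
Rounding to N decimal places gives at most 0.5 × 10⁻ᴺ degrees of error, i.e. 0.5 × 10⁻ᴺ × 22281.2 m.
Setting 11140.6 × 10⁻ᴺ ≤ 0.0049 gives 10ᴺ ≥ 2.274e+06, i.e. N ≥ 6.36.
At 6 places the error can reach 0.0111 m, but 7 places keeps it to 0.00111 m.

7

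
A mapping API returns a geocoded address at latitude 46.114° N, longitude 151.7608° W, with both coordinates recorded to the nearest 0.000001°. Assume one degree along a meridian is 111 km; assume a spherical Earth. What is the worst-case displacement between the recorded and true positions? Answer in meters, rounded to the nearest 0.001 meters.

0.068 meters

Rounding to 6 decimal places leaves each coordinate within ±5e-07° of the true value.
North–south component: 5e-07° × 111000 = 0.0555 m.
Longitude error → 5e-07 × 111000 × cos 46.114° = 5e-07 × 111000 × 0.6932 ≈ 0.038474 m.
The two errors are perpendicular, so the maximum displacement is √(0.0555² + 0.038474²) ≈ 0.0675315 m.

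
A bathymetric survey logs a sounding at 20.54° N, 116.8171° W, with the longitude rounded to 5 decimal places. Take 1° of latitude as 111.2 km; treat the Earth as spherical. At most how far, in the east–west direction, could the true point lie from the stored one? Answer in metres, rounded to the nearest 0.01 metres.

0.52 metres

Rounding to 5 decimal places leaves the longitude within ±5e-06° of the true value.
At latitude 20.54° a degree of longitude spans 111200 m × cos 20.54° = 111200 × 0.9364 ≈ 104131 m.
So at most 5e-06° × 104131 ≈ 0.520654 m east–west.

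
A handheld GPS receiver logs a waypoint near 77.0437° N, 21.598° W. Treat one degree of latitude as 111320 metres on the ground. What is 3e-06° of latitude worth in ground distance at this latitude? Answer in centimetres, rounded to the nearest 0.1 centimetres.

3e-06° × 111320 m/° = 0.33396 m.
That is 0.33396 m = 33.396 cm.

33.4 centimetres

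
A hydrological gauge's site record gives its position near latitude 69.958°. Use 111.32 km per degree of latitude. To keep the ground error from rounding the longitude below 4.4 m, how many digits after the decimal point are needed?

At 69.958° one degree of longitude covers 111320 × cos 69.958° ≈ 111320 × 0.3427 ≈ 38150.4 m.
Rounding to N decimal places gives at most 0.5 × 10⁻ᴺ degrees of error, i.e. 0.5 × 10⁻ᴺ × 38150.4 m.
Need 0.5 × 38150.4 × 10⁻ᴺ ≤ 4.4 → 10⁻ᴺ ≤ 2.307e-04, so N ≥ 3.64.
So 4 decimal places suffice (1.91 m); 3 would allow up to 19.1 m.

4 decimal places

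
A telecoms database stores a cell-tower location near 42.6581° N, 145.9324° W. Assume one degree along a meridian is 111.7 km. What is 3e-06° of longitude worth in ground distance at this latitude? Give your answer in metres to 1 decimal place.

0.2 metres

3e-06° of longitude at 42.6581° is 3e-06 × 111700 × cos 42.6581° ≈ 3e-06 × 82145.3 = 0.246436 m.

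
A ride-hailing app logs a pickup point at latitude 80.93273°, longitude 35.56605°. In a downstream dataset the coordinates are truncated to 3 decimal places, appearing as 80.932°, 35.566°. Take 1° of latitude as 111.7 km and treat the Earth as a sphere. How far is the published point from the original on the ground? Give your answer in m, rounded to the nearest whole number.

82 m

Δlat = 80.93273 − 80.932 = +0.00073°; Δlon = 35.56605 − 35.566 = +0.00005°.
North–south shift: 0.00073 × 111700 = 81.541 m.
East–west at this latitude: 0.00005° × 111700 × cos 80.932° ≈ 0.00005 × 17604.7 = 0.880233 m.
Combined displacement = (81.541² + 0.880233²)^½ ≈ 81.5458 m.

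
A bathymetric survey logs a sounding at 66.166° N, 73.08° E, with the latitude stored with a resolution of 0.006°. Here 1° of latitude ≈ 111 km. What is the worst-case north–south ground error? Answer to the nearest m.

333 m

With a 0.006° grid the true value lies within half a step, ±0.006°/2 = ±0.003°, of the stored one.
Along the meridian that is 0.003° × 111000 m/° = 333 m.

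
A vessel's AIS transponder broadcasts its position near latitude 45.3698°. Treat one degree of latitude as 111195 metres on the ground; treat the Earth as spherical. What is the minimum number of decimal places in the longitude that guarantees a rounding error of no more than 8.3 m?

4 decimal places

At 45.3698° one degree of longitude covers 111195 × cos 45.3698° ≈ 111195 × 0.7025 ≈ 78117.6 m.
N decimal places → at most half a unit in the last place, 0.5 × 10⁻ᴺ° = 78117.6/2 × 10⁻ᴺ m.
Setting 39058.8 × 10⁻ᴺ ≤ 8.3 gives 10ᴺ ≥ 4706, i.e. N ≥ 3.67.
At 3 places the error can reach 39.1 m, but 4 places keeps it to 3.91 m.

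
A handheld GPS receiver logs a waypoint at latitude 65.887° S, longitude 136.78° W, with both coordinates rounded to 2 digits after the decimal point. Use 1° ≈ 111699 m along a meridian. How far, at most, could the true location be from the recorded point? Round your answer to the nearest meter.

603 meters

Rounding to 2 decimal places leaves each coordinate within ±0.005° of the true value.
North–south component: 0.005° × 111699 = 558.495 m.
East–west component at 65.887°: 0.005° × 111699 × cos 65.887° ≈ 0.005 × 45633.2 ≈ 228.166 m.
Combining orthogonally: (558.495² + 228.166²)^½ ≈ 603.305 m.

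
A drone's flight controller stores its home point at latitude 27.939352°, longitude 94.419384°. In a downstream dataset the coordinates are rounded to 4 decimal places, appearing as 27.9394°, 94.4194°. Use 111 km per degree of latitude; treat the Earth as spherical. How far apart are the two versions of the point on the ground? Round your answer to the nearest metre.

The latitude changed by -0.000048° and the longitude by -0.000016°.
North–south shift: -0.000048 × 111000 = -5.328 m.
East–west at this latitude: -0.000016° × 111000 × cos 27.9394° ≈ -0.000016 × 98062.2 = -1.569 m.
Hypotenuse of the two orthogonal shifts: √(5.328² + 1.569²) = 5.55422 m.

6 metres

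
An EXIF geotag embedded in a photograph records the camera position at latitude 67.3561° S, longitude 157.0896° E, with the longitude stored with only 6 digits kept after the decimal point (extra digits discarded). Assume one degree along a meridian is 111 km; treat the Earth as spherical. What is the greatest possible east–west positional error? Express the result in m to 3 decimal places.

0.043 m

Truncating at 6 decimal places can drop up to a full unit in the last place, so the longitude may be off by as much as 1e-06°.
Parallels shrink by cos φ, so at 67.3561° a degree of longitude is 111000 × 0.3850 ≈ 42735.3 m.
East–west error: 1e-06° × 42735.3 m/° ≈ 0.0427353 m.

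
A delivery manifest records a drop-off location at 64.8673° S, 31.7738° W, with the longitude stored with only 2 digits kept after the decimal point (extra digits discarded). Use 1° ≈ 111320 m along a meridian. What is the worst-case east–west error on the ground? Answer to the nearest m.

Truncating at 2 decimal places can drop up to a full unit in the last place, so the longitude may be off by as much as 0.01°.
At latitude 64.8673° a degree of longitude spans 111320 m × cos 64.8673° = 111320 × 0.4247 ≈ 47279.4 m.
So at most 0.01° × 47279.4 ≈ 472.794 m east–west.

473 m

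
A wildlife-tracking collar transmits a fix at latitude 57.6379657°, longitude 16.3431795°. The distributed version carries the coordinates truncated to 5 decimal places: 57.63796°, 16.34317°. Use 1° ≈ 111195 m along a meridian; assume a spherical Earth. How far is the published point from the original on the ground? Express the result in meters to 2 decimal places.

0.85 meters

Δlat = 57.6379657 − 57.63796 = +0.0000057°; Δlon = 16.3431795 − 16.34317 = +0.0000095°.
North–south shift: 0.0000057 × 111195 = 0.633812 m.
East–west at this latitude: 0.0000095° × 111195 × cos 57.638° ≈ 0.0000095 × 59519 = 0.565431 m.
Hypotenuse of the two orthogonal shifts: √(0.633812² + 0.565431²) = 0.84937 m.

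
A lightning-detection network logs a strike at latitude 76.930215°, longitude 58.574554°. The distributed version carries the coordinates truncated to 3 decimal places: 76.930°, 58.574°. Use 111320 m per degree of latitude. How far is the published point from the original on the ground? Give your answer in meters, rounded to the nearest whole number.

Δlat = 76.930215 − 76.930 = +0.000215°; Δlon = 58.574554 − 58.574 = +0.000554°.
N–S: 0.000215° × 111320 m/° = 23.9338 m.
East–west at this latitude: 0.000554° × 111320 × cos 76.93° ≈ 0.000554 × 25174 = 13.9464 m.
Distance: √(23.9338² + 13.9464²) ≈ 27.7007 m.

28 meters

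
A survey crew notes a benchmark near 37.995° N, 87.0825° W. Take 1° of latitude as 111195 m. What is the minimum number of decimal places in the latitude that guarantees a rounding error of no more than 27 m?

One degree of latitude covers 111195 m.
With N decimal places the half-ulp bound is 0.5·10⁻ᴺ°, or 0.5·10⁻ᴺ × 111195 m on the ground.
Need 0.5 × 111195 × 10⁻ᴺ ≤ 27 → 10⁻ᴺ ≤ 4.856e-04, so N ≥ 3.31.
N = 3 would give 55.6 m (too coarse); N = 4 gives 5.56 m ≤ 27 m.

4 decimal places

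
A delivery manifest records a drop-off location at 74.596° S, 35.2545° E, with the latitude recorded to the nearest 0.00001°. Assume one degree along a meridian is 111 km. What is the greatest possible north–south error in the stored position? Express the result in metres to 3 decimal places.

Rounding to 5 decimal places leaves the latitude within ±5e-06° of the true value.
North–south distance: 5e-06° × 111000 m/° = 0.555 m.

0.555 metres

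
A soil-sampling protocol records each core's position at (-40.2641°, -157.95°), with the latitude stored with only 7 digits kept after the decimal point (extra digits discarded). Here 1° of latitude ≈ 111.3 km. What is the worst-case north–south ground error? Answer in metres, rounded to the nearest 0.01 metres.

Truncating at 7 decimal places can drop up to a full unit in the last place, so the latitude may be off by as much as 1e-07°.
North–south distance: 1e-07° × 111300 m/° = 0.01113 m.

0.01 metres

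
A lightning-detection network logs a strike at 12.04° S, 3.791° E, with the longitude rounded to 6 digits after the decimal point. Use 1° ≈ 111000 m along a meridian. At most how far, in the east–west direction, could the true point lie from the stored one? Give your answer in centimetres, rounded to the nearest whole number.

5 centimetres

Rounding to 6 decimal places leaves the longitude within ±5e-07° of the true value.
Parallels shrink by cos φ, so at 12.04° a degree of longitude is 111000 × 0.9780 ≈ 108558 m.
So at most 5e-07° × 108558 ≈ 0.0542791 m east–west.
That is 0.0542791 m = 5.4279 cm.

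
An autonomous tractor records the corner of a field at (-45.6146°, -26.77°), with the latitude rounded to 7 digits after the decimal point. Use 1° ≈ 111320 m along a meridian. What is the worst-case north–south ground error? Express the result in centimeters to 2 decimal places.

Rounding to 7 decimal places leaves the latitude within ±5e-08° of the true value.
Along the meridian that is 5e-08° × 111320 m/° = 0.005566 m.
That is 0.005566 m = 0.5566 cm.

0.56 centimeters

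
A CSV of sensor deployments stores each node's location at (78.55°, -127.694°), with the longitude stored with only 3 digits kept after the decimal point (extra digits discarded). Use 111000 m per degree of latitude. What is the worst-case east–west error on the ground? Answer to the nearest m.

22 m

Truncating at 3 decimal places can drop up to a full unit in the last place, so the longitude may be off by as much as 0.001°.
One degree of longitude at 78.55° is 111000 × cos 78.55° ≈ 111000 × 0.1985 = 22034.9 m.
East–west error: 0.001° × 22034.9 m/° ≈ 22.0349 m.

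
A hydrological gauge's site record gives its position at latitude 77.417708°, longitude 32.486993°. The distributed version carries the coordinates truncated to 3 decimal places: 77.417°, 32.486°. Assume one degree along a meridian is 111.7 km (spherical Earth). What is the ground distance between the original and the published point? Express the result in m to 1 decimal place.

82.7 m

The latitude changed by +0.000708° and the longitude by +0.000993°.
North–south shift: 0.000708 × 111700 = 79.0836 m.
East–west at this latitude: 0.000993° × 111700 × cos 77.417° ≈ 0.000993 × 24334.3 = 24.1639 m.
Hypotenuse of the two orthogonal shifts: √(79.0836² + 24.1639²) = 82.6929 m.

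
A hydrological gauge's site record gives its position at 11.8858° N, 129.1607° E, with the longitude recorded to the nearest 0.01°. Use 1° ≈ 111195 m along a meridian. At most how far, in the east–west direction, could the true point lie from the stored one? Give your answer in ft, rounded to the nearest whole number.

1785 ft

Rounding to 2 decimal places leaves the longitude within ±0.005° of the true value.
One degree of longitude at 11.8858° is 111195 × cos 11.8858° ≈ 111195 × 0.9786 = 108811 m.
East–west error: 0.005° × 108811 m/° ≈ 544.055 m.
Converting: 544.055 m × 3.2808 ft/m ≈ 1785 ft.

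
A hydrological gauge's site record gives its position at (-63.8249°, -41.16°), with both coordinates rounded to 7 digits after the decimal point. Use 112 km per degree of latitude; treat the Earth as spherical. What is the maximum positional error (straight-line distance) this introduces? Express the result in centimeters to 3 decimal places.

Rounding to 7 decimal places leaves each coordinate within ±5e-08° of the true value.
North–south component: 5e-08° × 112000 = 0.0056 m.
East–west component at 63.8249°: 5e-08° × 112000 × cos 63.8249° ≈ 5e-08 × 49405 ≈ 0.00247025 m.
The two errors are perpendicular, so the maximum displacement is √(0.0056² + 0.00247025²) ≈ 0.00612063 m.
That is 0.00612063 m = 0.61206 cm.

0.612 centimeters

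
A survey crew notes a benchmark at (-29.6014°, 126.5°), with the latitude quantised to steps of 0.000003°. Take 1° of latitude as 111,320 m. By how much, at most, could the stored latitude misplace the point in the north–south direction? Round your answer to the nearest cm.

17 cm

With a 0.000003° grid the true value lies within half a step, ±0.000003°/2 = ±1.5e-06°, of the stored one.
North–south distance: 1.5e-06° × 111320 m/° = 0.16698 m.
That is 0.16698 m = 16.698 cm.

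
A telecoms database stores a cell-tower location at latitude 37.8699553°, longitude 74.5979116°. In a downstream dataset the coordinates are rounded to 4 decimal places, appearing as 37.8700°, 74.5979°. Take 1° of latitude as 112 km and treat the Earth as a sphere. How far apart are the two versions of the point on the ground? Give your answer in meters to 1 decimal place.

5.1 meters

Δlat = 37.8699553 − 37.8700 = -0.0000447°; Δlon = 74.5979116 − 74.5979 = +0.0000116°.
N–S: -0.0000447° × 112000 m/° = -5.0064 m.
E–W at 37.87°: 0.0000116° × 112000 × cos 37.87° = 0.0000116 × 112000 × 0.7894 ≈ 1.0256 m.
Distance: √(5.0064² + 1.0256²) ≈ 5.11037 m.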